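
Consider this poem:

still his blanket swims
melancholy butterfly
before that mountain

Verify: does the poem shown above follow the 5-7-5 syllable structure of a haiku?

Line 1: still(1) + his(1) + blanket(2) + swims(1) = 5 ✓
Line 2: melancholy(4) + butterfly(3) = 7 ✓
Line 3: before(2) + that(1) + mountain(2) = 5 ✓

Yes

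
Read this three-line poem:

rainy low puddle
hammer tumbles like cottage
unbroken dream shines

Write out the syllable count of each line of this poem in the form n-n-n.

5-7-5

Line 1: "rainy low puddle": 2+1+2 = 5
Line 2: "hammer tumbles like cottage": 2+2+1+2 = 7
Line 3: "unbroken dream shines": 3+1+1 = 5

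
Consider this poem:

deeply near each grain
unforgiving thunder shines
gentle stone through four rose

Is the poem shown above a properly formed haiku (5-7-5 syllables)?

No

Line 1: deeply(2) + near(1) + each(1) + grain(1) = 5 ✓
Line 2: unforgiving(4) + thunder(2) + shines(1) = 7 ✓
Line 3: gentle(2) + stone(1) + through(1) + four(1) + rose(1) = 6 (expected 5)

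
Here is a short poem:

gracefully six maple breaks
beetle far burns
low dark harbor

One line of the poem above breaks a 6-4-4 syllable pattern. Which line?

Line 1

Line 1: "gracefully six maple breaks": 3+1+2+1 = 7 (expected 6)
Line 2: "beetle far burns": 2+1+1 = 4 ✓
Line 3: "low dark harbor": 1+1+2 = 4 ✓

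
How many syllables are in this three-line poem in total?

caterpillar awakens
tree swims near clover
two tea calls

15

Line 1: "caterpillar awakens": 4+3 = 7
Line 2: "tree swims near clover": 1+1+1+2 = 5
Line 3: "two tea calls": 1+1+1 = 3
Total: 7 + 5 + 3 = 15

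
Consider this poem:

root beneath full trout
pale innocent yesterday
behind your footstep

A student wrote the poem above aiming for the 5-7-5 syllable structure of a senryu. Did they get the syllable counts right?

Line 1: root(1) + beneath(2) + full(1) + trout(1) = 5 ✓
Line 2: pale(1) + innocent(3) + yesterday(3) = 7 ✓
Line 3: behind(2) + your(1) + footstep(2) = 5 ✓

Yes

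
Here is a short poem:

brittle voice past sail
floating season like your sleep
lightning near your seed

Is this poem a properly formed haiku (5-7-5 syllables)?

Yes

Line 1: "brittle voice past sail": 2+1+1+1 = 5 ✓
Line 2: "floating season like your sleep": 2+2+1+1+1 = 7 ✓
Line 3: "lightning near your seed": 2+1+1+1 = 5 ✓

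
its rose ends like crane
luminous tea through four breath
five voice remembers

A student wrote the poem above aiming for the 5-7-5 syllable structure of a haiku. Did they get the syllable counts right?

Yes

Line 1: "its rose ends like crane": 1+1+1+1+1 = 5 ✓
Line 2: "luminous tea through four breath": 3+1+1+1+1 = 7 ✓
Line 3: "five voice remembers": 1+1+3 = 5 ✓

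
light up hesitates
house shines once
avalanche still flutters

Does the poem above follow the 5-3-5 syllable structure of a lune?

Line 1: light (1), up (1), hesitates (3) → 5 ✓
Line 2: house (1), shines (1), once (1) → 3 ✓
Line 3: avalanche (3), still (1), flutters (2) → 6 (expected 5)

No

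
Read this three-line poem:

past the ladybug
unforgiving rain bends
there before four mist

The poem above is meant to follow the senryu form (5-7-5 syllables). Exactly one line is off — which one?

Line 1: "past the ladybug": 1+1+3 = 5 ✓
Line 2: "unforgiving rain bends": 4+1+1 = 6 (expected 7)
Line 3: "there before four mist": 1+2+1+1 = 5 ✓

Line 2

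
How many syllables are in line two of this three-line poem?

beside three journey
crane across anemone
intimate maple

Line two: "crane across anemone": 1+2+4 = 7

7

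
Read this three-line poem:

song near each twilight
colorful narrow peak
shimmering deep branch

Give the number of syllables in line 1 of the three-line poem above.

Line 1: "song near each twilight": 1+1+1+2 = 5

5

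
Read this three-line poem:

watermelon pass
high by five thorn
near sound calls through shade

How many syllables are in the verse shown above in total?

14

Line 1: watermelon(4) + pass(1) = 5
Line 2: high(1) + by(1) + five(1) + thorn(1) = 4
Line 3: near(1) + sound(1) + calls(1) + through(1) + shade(1) = 5
Total: 5 + 4 + 5 = 14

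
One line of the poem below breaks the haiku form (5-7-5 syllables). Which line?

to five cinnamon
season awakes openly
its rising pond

Line 1: to (1), five (1), cinnamon (3) → 5 ✓
Line 2: season (2), awakes (2), openly (3) → 7 ✓
Line 3: its (1), rising (2), pond (1) → 4 (expected 5)

The third line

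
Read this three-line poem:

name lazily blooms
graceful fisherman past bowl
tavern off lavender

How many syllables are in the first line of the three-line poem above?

The first line: "name lazily blooms": 1+3+1 = 5

5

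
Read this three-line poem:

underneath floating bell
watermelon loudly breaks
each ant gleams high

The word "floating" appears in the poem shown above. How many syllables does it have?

2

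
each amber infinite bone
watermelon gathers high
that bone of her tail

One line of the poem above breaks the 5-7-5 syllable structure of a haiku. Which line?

Line 1: each (1), amber (2), infinite (3), bone (1) → 7 (expected 5)
Line 2: watermelon (4), gathers (2), high (1) → 7 ✓
Line 3: that (1), bone (1), of (1), her (1), tail (1) → 5 ✓

Line 1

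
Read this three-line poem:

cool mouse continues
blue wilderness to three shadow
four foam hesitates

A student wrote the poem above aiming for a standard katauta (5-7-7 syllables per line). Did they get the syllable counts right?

No

Line 1: cool (1), mouse (1), continues (3) → 5 ✓
Line 2: blue (1), wilderness (3), to (1), three (1), shadow (2) → 8 (expected 7)
Line 3: four (1), foam (1), hesitates (3) → 5 (expected 7)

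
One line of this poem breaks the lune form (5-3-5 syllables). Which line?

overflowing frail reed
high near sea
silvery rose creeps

Line 1: overflowing(4) + frail(1) + reed(1) = 6 (expected 5)
Line 2: high(1) + near(1) + sea(1) = 3 ✓
Line 3: silvery(3) + rose(1) + creeps(1) = 5 ✓

The first line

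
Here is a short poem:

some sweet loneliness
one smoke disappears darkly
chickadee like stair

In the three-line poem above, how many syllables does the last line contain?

The last line: chickadee(3) + like(1) + stair(1) = 5

5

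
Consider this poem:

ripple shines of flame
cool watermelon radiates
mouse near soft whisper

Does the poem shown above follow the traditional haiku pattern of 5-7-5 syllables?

No

Line 1: ripple (2), shines (1), of (1), flame (1) → 5 ✓
Line 2: cool (1), watermelon (4), radiates (3) → 8 (expected 7)
Line 3: mouse (1), near (1), soft (1), whisper (2) → 5 ✓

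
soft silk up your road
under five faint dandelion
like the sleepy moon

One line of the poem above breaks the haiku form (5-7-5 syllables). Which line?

Line 1: "soft silk up your road": 1+1+1+1+1 = 5 ✓
Line 2: "under five faint dandelion": 2+1+1+4 = 8 (expected 7)
Line 3: "like the sleepy moon": 1+1+2+1 = 5 ✓

Line 2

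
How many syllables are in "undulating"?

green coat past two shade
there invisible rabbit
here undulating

4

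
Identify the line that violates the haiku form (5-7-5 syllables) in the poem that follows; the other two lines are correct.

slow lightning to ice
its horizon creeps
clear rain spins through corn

The second line

Line 1: slow (1), lightning (2), to (1), ice (1) → 5 ✓
Line 2: its (1), horizon (3), creeps (1) → 5 (expected 7)
Line 3: clear (1), rain (1), spins (1), through (1), corn (1) → 5 ✓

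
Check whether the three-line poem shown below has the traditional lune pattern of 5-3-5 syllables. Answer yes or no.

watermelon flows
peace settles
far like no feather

Yes

Line 1: watermelon(4) + flows(1) = 5 ✓
Line 2: peace(1) + settles(2) = 3 ✓
Line 3: far(1) + like(1) + no(1) + feather(2) = 5 ✓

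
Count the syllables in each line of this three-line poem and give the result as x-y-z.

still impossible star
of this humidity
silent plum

6-6-3

Line 1: still(1) + impossible(4) + star(1) = 6
Line 2: of(1) + this(1) + humidity(4) = 6
Line 3: silent(2) + plum(1) = 3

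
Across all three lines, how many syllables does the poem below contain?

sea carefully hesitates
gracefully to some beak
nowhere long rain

Line 1: sea (1), carefully (3), hesitates (3) → 7
Line 2: gracefully (3), to (1), some (1), beak (1) → 6
Line 3: nowhere (2), long (1), rain (1) → 4
Total: 7 + 6 + 4 = 17

17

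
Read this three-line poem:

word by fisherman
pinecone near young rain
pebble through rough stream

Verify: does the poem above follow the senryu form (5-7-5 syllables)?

No

Line 1: word(1) + by(1) + fisherman(3) = 5 ✓
Line 2: pinecone(2) + near(1) + young(1) + rain(1) = 5 (expected 7)
Line 3: pebble(2) + through(1) + rough(1) + stream(1) = 5 ✓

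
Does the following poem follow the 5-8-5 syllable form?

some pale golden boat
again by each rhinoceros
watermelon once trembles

Line 1: some (1), pale (1), golden (2), boat (1) → 5 ✓
Line 2: again (2), by (1), each (1), rhinoceros (4) → 8 ✓
Line 3: watermelon (4), once (1), trembles (2) → 7 (expected 5)

No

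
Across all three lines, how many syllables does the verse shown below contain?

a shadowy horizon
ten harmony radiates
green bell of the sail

Line 1: a (1), shadowy (3), horizon (3) → 7
Line 2: ten (1), harmony (3), radiates (3) → 7
Line 3: green (1), bell (1), of (1), the (1), sail (1) → 5
Total: 7 + 7 + 5 = 19

19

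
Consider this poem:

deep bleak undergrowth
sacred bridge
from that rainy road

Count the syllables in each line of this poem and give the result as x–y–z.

Line 1: deep (1), bleak (1), undergrowth (3) → 5
Line 2: sacred (2), bridge (1) → 3
Line 3: from (1), that (1), rainy (2), road (1) → 5

5–3–5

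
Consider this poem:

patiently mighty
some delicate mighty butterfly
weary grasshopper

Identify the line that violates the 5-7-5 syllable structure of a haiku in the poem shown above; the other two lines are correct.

Line 1: patiently (3), mighty (2) → 5 ✓
Line 2: some (1), delicate (3), mighty (2), butterfly (3) → 9 (expected 7)
Line 3: weary (2), grasshopper (3) → 5 ✓

The second line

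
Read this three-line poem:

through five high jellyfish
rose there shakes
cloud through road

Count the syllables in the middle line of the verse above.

3

The middle line: rose(1) + there(1) + shakes(1) = 3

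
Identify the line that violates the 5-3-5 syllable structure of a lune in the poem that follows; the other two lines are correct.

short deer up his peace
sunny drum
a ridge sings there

Line 3

Line 1: short(1) + deer(1) + up(1) + his(1) + peace(1) = 5 ✓
Line 2: sunny(2) + drum(1) = 3 ✓
Line 3: a(1) + ridge(1) + sings(1) + there(1) = 4 (expected 5)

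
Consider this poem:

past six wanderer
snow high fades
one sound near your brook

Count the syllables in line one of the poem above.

Line one: "past six wanderer": 1+1+3 = 5

5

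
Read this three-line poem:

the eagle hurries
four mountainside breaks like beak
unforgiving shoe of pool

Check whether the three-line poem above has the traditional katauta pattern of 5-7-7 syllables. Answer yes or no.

Yes

Line 1: the(1) + eagle(2) + hurries(2) = 5 ✓
Line 2: four(1) + mountainside(3) + breaks(1) + like(1) + beak(1) = 7 ✓
Line 3: unforgiving(4) + shoe(1) + of(1) + pool(1) = 7 ✓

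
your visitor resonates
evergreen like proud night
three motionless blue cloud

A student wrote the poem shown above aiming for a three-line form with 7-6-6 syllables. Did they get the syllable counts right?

Line 1: "your visitor resonates": 1+3+3 = 7 ✓
Line 2: "evergreen like proud night": 3+1+1+1 = 6 ✓
Line 3: "three motionless blue cloud": 1+3+1+1 = 6 ✓

Yes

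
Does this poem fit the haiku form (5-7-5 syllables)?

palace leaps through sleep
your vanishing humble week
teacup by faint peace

Yes

Line 1: palace (2), leaps (1), through (1), sleep (1) → 5 ✓
Line 2: your (1), vanishing (3), humble (2), week (1) → 7 ✓
Line 3: teacup (2), by (1), faint (1), peace (1) → 5 ✓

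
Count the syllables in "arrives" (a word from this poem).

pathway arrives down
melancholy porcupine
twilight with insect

"arrives" has 2 syllables.

2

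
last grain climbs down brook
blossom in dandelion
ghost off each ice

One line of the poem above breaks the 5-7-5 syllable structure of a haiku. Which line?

Line 1: "last grain climbs down brook": 1+1+1+1+1 = 5 ✓
Line 2: "blossom in dandelion": 2+1+4 = 7 ✓
Line 3: "ghost off each ice": 1+1+1+1 = 4 (expected 5)

The third line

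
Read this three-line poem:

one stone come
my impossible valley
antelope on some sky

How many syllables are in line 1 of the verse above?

3

Line 1: one (1), stone (1), come (1) → 3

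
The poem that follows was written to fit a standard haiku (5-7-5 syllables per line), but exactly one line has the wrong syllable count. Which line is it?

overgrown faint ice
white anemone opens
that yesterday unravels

The third line

Line 1: "overgrown faint ice": 3+1+1 = 5 ✓
Line 2: "white anemone opens": 1+4+2 = 7 ✓
Line 3: "that yesterday unravels": 1+3+3 = 7 (expected 5)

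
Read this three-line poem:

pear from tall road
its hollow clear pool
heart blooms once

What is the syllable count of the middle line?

5

The middle line: "its hollow clear pool": 1+2+1+1 = 5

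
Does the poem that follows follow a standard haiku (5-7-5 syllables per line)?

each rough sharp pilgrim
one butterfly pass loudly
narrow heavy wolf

Line 1: each(1) + rough(1) + sharp(1) + pilgrim(2) = 5 ✓
Line 2: one(1) + butterfly(3) + pass(1) + loudly(2) = 7 ✓
Line 3: narrow(2) + heavy(2) + wolf(1) = 5 ✓

Yes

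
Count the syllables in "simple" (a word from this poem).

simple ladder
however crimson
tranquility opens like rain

"simple" has 2 syllables.

2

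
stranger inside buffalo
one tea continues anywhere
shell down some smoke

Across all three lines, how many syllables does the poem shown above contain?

Line 1: "stranger inside buffalo": 2+2+3 = 7
Line 2: "one tea continues anywhere": 1+1+3+3 = 8
Line 3: "shell down some smoke": 1+1+1+1 = 4
Total: 7 + 8 + 4 = 19

19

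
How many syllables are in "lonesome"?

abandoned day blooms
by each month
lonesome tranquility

2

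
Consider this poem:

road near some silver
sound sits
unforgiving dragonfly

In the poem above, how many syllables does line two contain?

Line two: "sound sits": 1+1 = 2

2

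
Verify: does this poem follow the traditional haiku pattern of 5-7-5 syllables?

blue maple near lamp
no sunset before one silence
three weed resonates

Line 1: blue (1), maple (2), near (1), lamp (1) → 5 ✓
Line 2: no (1), sunset (2), before (2), one (1), silence (2) → 8 (expected 7)
Line 3: three (1), weed (1), resonates (3) → 5 ✓

No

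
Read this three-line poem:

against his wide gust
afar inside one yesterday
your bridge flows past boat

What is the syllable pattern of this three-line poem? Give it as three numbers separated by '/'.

5/8/5

Line 1: against(2) + his(1) + wide(1) + gust(1) = 5
Line 2: afar(2) + inside(2) + one(1) + yesterday(3) = 8
Line 3: your(1) + bridge(1) + flows(1) + past(1) + boat(1) = 5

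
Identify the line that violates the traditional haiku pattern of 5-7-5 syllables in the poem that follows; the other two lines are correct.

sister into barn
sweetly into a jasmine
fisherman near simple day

Line 1: sister (2), into (2), barn (1) → 5 ✓
Line 2: sweetly (2), into (2), a (1), jasmine (2) → 7 ✓
Line 3: fisherman (3), near (1), simple (2), day (1) → 7 (expected 5)

Line 3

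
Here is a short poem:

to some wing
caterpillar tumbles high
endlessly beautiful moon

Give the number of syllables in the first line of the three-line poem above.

3

The first line: to (1), some (1), wing (1) → 3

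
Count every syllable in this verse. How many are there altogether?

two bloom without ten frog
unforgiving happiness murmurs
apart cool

18

Line 1: two (1), bloom (1), without (2), ten (1), frog (1) → 6
Line 2: unforgiving (4), happiness (3), murmurs (2) → 9
Line 3: apart (2), cool (1) → 3
Total: 6 + 9 + 3 = 18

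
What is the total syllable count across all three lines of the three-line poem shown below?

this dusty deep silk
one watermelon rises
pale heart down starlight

17

Line 1: this(1) + dusty(2) + deep(1) + silk(1) = 5
Line 2: one(1) + watermelon(4) + rises(2) = 7
Line 3: pale(1) + heart(1) + down(1) + starlight(2) = 5
Total: 5 + 7 + 5 = 17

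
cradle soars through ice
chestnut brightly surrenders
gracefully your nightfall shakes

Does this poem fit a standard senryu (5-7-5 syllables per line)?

Line 1: cradle (2), soars (1), through (1), ice (1) → 5 ✓
Line 2: chestnut (2), brightly (2), surrenders (3) → 7 ✓
Line 3: gracefully (3), your (1), nightfall (2), shakes (1) → 7 (expected 5)

No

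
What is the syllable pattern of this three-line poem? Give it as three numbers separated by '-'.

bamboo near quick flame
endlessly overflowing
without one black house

5-7-5

Line 1: "bamboo near quick flame": 2+1+1+1 = 5
Line 2: "endlessly overflowing": 3+4 = 7
Line 3: "without one black house": 2+1+1+1 = 5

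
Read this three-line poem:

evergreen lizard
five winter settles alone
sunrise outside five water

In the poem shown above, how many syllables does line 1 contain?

5

Line 1: evergreen(3) + lizard(2) = 5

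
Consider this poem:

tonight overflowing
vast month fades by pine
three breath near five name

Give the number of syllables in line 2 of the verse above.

5

Line 2: "vast month fades by pine": 1+1+1+1+1 = 5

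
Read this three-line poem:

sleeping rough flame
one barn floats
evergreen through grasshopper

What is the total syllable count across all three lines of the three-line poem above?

14

Line 1: sleeping(2) + rough(1) + flame(1) = 4
Line 2: one(1) + barn(1) + floats(1) = 3
Line 3: evergreen(3) + through(1) + grasshopper(3) = 7
Total: 4 + 3 + 7 = 14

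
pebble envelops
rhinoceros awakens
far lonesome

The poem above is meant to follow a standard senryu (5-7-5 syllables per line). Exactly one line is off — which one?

Line 1: pebble(2) + envelops(3) = 5 ✓
Line 2: rhinoceros(4) + awakens(3) = 7 ✓
Line 3: far(1) + lonesome(2) = 3 (expected 5)

Line 3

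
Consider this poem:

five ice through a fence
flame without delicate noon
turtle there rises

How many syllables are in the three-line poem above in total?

17

Line 1: five(1) + ice(1) + through(1) + a(1) + fence(1) = 5
Line 2: flame(1) + without(2) + delicate(3) + noon(1) = 7
Line 3: turtle(2) + there(1) + rises(2) = 5
Total: 5 + 7 + 5 = 17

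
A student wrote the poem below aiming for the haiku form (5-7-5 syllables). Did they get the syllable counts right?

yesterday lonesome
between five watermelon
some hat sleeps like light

Yes

Line 1: "yesterday lonesome": 3+2 = 5 ✓
Line 2: "between five watermelon": 2+1+4 = 7 ✓
Line 3: "some hat sleeps like light": 1+1+1+1+1 = 5 ✓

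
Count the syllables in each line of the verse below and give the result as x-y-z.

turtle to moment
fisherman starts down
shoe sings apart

Line 1: turtle(2) + to(1) + moment(2) = 5
Line 2: fisherman(3) + starts(1) + down(1) = 5
Line 3: shoe(1) + sings(1) + apart(2) = 4

5-5-4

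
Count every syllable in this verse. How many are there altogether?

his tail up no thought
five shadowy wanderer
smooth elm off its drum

17

Line 1: "his tail up no thought": 1+1+1+1+1 = 5
Line 2: "five shadowy wanderer": 1+3+3 = 7
Line 3: "smooth elm off its drum": 1+1+1+1+1 = 5
Total: 5 + 7 + 5 = 17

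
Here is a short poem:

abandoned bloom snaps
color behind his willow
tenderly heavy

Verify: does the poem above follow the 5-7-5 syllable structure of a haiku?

Yes

Line 1: "abandoned bloom snaps": 3+1+1 = 5 ✓
Line 2: "color behind his willow": 2+2+1+2 = 7 ✓
Line 3: "tenderly heavy": 3+2 = 5 ✓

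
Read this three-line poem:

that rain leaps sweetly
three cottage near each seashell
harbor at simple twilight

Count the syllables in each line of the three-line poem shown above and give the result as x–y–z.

Line 1: that (1), rain (1), leaps (1), sweetly (2) → 5
Line 2: three (1), cottage (2), near (1), each (1), seashell (2) → 7
Line 3: harbor (2), at (1), simple (2), twilight (2) → 7

5–7–7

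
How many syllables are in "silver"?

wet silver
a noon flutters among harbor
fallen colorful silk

2

"silver" has 2 syllables.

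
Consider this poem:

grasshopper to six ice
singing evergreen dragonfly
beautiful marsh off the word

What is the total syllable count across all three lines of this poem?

Line 1: "grasshopper to six ice": 3+1+1+1 = 6
Line 2: "singing evergreen dragonfly": 2+3+3 = 8
Line 3: "beautiful marsh off the word": 3+1+1+1+1 = 7
Total: 6 + 8 + 7 = 21

21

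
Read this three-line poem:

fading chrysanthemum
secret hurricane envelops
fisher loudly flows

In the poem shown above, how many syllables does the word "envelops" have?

3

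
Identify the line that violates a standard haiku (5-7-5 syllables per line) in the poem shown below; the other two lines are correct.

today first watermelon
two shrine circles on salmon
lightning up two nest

The first line

Line 1: today(2) + first(1) + watermelon(4) = 7 (expected 5)
Line 2: two(1) + shrine(1) + circles(2) + on(1) + salmon(2) = 7 ✓
Line 3: lightning(2) + up(1) + two(1) + nest(1) = 5 ✓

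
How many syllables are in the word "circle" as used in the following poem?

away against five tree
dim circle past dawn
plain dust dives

"circle" has 2 syllables.

2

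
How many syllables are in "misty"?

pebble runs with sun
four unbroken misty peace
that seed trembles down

"misty" has 2 syllables.

2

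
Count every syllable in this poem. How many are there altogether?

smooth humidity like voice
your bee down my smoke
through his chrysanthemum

Line 1: smooth (1), humidity (4), like (1), voice (1) → 7
Line 2: your (1), bee (1), down (1), my (1), smoke (1) → 5
Line 3: through (1), his (1), chrysanthemum (4) → 6
Total: 7 + 5 + 6 = 18

18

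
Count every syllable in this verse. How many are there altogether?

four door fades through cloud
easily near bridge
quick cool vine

13

Line 1: four(1) + door(1) + fades(1) + through(1) + cloud(1) = 5
Line 2: easily(3) + near(1) + bridge(1) = 5
Line 3: quick(1) + cool(1) + vine(1) = 3
Total: 5 + 5 + 3 = 13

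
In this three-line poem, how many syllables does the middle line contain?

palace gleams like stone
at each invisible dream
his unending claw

7

The middle line: at(1) + each(1) + invisible(4) + dream(1) = 7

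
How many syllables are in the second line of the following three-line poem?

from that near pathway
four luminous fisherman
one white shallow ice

The second line: "four luminous fisherman": 1+3+3 = 7

7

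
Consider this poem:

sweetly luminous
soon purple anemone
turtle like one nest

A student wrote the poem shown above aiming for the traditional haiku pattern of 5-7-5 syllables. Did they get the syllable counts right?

Line 1: "sweetly luminous": 2+3 = 5 ✓
Line 2: "soon purple anemone": 1+2+4 = 7 ✓
Line 3: "turtle like one nest": 2+1+1+1 = 5 ✓

Yes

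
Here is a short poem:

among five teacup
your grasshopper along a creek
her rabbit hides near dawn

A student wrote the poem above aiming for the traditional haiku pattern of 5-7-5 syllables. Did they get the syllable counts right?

No

Line 1: among (2), five (1), teacup (2) → 5 ✓
Line 2: your (1), grasshopper (3), along (2), a (1), creek (1) → 8 (expected 7)
Line 3: her (1), rabbit (2), hides (1), near (1), dawn (1) → 6 (expected 5)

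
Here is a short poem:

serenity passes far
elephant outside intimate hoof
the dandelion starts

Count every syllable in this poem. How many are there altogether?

Line 1: serenity (4), passes (2), far (1) → 7
Line 2: elephant (3), outside (2), intimate (3), hoof (1) → 9
Line 3: the (1), dandelion (4), starts (1) → 6
Total: 7 + 9 + 6 = 22

22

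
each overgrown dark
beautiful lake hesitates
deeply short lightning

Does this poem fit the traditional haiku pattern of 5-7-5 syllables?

Line 1: each (1), overgrown (3), dark (1) → 5 ✓
Line 2: beautiful (3), lake (1), hesitates (3) → 7 ✓
Line 3: deeply (2), short (1), lightning (2) → 5 ✓

Yes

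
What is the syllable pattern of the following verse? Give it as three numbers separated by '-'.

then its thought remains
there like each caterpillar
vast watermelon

Line 1: "then its thought remains": 1+1+1+2 = 5
Line 2: "there like each caterpillar": 1+1+1+4 = 7
Line 3: "vast watermelon": 1+4 = 5

5-7-5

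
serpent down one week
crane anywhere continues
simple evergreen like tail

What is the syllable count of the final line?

The final line: simple (2), evergreen (3), like (1), tail (1) → 7

7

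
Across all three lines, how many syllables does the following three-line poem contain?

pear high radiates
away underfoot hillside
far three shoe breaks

16

Line 1: pear (1), high (1), radiates (3) → 5
Line 2: away (2), underfoot (3), hillside (2) → 7
Line 3: far (1), three (1), shoe (1), breaks (1) → 4
Total: 5 + 7 + 4 = 16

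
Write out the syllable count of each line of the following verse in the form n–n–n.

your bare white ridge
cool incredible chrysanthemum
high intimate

4–9–4

Line 1: "your bare white ridge": 1+1+1+1 = 4
Line 2: "cool incredible chrysanthemum": 1+4+4 = 9
Line 3: "high intimate": 1+3 = 4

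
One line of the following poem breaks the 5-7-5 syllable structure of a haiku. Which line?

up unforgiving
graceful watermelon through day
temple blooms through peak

Line 1: up (1), unforgiving (4) → 5 ✓
Line 2: graceful (2), watermelon (4), through (1), day (1) → 8 (expected 7)
Line 3: temple (2), blooms (1), through (1), peak (1) → 5 ✓

Line 2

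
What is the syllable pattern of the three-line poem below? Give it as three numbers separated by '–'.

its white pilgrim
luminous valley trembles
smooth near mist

4–7–3

Line 1: "its white pilgrim": 1+1+2 = 4
Line 2: "luminous valley trembles": 3+2+2 = 7
Line 3: "smooth near mist": 1+1+1 = 3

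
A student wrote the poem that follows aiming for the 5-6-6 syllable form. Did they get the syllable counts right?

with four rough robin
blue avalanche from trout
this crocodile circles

Line 1: with(1) + four(1) + rough(1) + robin(2) = 5 ✓
Line 2: blue(1) + avalanche(3) + from(1) + trout(1) = 6 ✓
Line 3: this(1) + crocodile(3) + circles(2) = 6 ✓

Yes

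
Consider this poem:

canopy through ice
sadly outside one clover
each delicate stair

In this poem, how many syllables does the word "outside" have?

2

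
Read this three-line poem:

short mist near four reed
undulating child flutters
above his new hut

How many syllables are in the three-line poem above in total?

Line 1: "short mist near four reed": 1+1+1+1+1 = 5
Line 2: "undulating child flutters": 4+1+2 = 7
Line 3: "above his new hut": 2+1+1+1 = 5
Total: 5 + 7 + 5 = 17

17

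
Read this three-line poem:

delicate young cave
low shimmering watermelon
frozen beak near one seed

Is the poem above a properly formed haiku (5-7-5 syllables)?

Line 1: "delicate young cave": 3+1+1 = 5 ✓
Line 2: "low shimmering watermelon": 1+3+4 = 8 (expected 7)
Line 3: "frozen beak near one seed": 2+1+1+1+1 = 6 (expected 5)

No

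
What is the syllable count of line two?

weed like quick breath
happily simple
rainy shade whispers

5

Line two: happily(3) + simple(2) = 5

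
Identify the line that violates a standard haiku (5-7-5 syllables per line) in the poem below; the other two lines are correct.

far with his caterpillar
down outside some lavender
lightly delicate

Line 1: far (1), with (1), his (1), caterpillar (4) → 7 (expected 5)
Line 2: down (1), outside (2), some (1), lavender (3) → 7 ✓
Line 3: lightly (2), delicate (3) → 5 ✓

Line 1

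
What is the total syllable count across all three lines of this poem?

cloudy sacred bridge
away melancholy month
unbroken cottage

Line 1: "cloudy sacred bridge": 2+2+1 = 5
Line 2: "away melancholy month": 2+4+1 = 7
Line 3: "unbroken cottage": 3+2 = 5
Total: 5 + 7 + 5 = 17

17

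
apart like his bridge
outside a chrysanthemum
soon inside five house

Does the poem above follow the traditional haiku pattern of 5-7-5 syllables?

Line 1: apart(2) + like(1) + his(1) + bridge(1) = 5 ✓
Line 2: outside(2) + a(1) + chrysanthemum(4) = 7 ✓
Line 3: soon(1) + inside(2) + five(1) + house(1) = 5 ✓

Yes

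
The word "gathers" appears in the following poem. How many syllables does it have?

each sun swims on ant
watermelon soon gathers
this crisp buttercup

2

"gathers" has 2 syllables.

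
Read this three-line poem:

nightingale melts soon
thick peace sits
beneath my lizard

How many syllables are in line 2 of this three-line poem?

3

Line 2: thick(1) + peace(1) + sits(1) = 3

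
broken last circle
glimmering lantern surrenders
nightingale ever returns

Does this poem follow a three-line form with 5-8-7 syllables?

Yes

Line 1: "broken last circle": 2+1+2 = 5 ✓
Line 2: "glimmering lantern surrenders": 3+2+3 = 8 ✓
Line 3: "nightingale ever returns": 3+2+2 = 7 ✓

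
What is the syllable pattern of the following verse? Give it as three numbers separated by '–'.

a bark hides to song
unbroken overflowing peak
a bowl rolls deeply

Line 1: "a bark hides to song": 1+1+1+1+1 = 5
Line 2: "unbroken overflowing peak": 3+4+1 = 8
Line 3: "a bowl rolls deeply": 1+1+1+2 = 5

5–8–5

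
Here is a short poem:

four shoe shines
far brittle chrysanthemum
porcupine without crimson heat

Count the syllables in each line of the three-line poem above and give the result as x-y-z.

Line 1: four(1) + shoe(1) + shines(1) = 3
Line 2: far(1) + brittle(2) + chrysanthemum(4) = 7
Line 3: porcupine(3) + without(2) + crimson(2) + heat(1) = 8

3-7-8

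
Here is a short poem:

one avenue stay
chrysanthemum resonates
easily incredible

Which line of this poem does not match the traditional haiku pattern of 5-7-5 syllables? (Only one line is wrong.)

Line 1: "one avenue stay": 1+3+1 = 5 ✓
Line 2: "chrysanthemum resonates": 4+3 = 7 ✓
Line 3: "easily incredible": 3+4 = 7 (expected 5)

The third line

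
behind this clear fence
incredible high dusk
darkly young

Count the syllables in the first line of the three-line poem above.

The first line: behind(2) + this(1) + clear(1) + fence(1) = 5

5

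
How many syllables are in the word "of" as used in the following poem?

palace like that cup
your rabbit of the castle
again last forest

1

"of" has 1 syllable.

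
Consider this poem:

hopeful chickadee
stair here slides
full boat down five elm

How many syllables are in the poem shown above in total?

13

Line 1: hopeful (2), chickadee (3) → 5
Line 2: stair (1), here (1), slides (1) → 3
Line 3: full (1), boat (1), down (1), five (1), elm (1) → 5
Total: 5 + 3 + 5 = 13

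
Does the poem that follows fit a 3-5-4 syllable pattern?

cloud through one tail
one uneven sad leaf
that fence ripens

No

Line 1: "cloud through one tail": 1+1+1+1 = 4 (expected 3)
Line 2: "one uneven sad leaf": 1+3+1+1 = 6 (expected 5)
Line 3: "that fence ripens": 1+1+2 = 4 ✓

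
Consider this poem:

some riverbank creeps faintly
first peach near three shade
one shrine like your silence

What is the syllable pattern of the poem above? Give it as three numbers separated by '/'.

7/5/6

Line 1: "some riverbank creeps faintly": 1+3+1+2 = 7
Line 2: "first peach near three shade": 1+1+1+1+1 = 5
Line 3: "one shrine like your silence": 1+1+1+1+2 = 6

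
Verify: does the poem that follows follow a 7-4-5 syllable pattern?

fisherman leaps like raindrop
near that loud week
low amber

No

Line 1: fisherman(3) + leaps(1) + like(1) + raindrop(2) = 7 ✓
Line 2: near(1) + that(1) + loud(1) + week(1) = 4 ✓
Line 3: low(1) + amber(2) = 3 (expected 5)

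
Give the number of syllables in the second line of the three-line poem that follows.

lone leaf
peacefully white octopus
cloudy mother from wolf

The second line: peacefully(3) + white(1) + octopus(3) = 7

7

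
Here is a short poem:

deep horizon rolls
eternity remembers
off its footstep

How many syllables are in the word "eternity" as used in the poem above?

4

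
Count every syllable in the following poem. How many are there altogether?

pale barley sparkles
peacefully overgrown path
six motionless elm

17

Line 1: pale(1) + barley(2) + sparkles(2) = 5
Line 2: peacefully(3) + overgrown(3) + path(1) = 7
Line 3: six(1) + motionless(3) + elm(1) = 5
Total: 5 + 7 + 5 = 17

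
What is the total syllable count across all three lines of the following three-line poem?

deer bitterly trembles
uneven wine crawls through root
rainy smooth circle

18

Line 1: deer(1) + bitterly(3) + trembles(2) = 6
Line 2: uneven(3) + wine(1) + crawls(1) + through(1) + root(1) = 7
Line 3: rainy(2) + smooth(1) + circle(2) = 5
Total: 6 + 7 + 5 = 18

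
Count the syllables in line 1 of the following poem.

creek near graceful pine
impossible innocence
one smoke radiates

Line 1: creek(1) + near(1) + graceful(2) + pine(1) = 5

5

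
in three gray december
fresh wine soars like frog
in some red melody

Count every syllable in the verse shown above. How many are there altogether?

Line 1: in (1), three (1), gray (1), december (3) → 6
Line 2: fresh (1), wine (1), soars (1), like (1), frog (1) → 5
Line 3: in (1), some (1), red (1), melody (3) → 6
Total: 6 + 5 + 6 = 17

17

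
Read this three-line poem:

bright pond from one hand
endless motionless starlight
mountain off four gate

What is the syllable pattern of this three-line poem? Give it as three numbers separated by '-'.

5-7-5

Line 1: bright(1) + pond(1) + from(1) + one(1) + hand(1) = 5
Line 2: endless(2) + motionless(3) + starlight(2) = 7
Line 3: mountain(2) + off(1) + four(1) + gate(1) = 5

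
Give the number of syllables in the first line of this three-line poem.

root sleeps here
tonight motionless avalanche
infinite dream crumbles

The first line: "root sleeps here": 1+1+1 = 3

3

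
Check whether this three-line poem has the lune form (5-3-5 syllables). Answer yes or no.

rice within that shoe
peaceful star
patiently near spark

Yes

Line 1: "rice within that shoe": 1+2+1+1 = 5 ✓
Line 2: "peaceful star": 2+1 = 3 ✓
Line 3: "patiently near spark": 3+1+1 = 5 ✓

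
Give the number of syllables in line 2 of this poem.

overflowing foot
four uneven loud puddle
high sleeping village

Line 2: four (1), uneven (3), loud (1), puddle (2) → 7

7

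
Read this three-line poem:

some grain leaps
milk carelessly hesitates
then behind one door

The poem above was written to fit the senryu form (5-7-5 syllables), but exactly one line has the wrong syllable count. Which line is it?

Line 1: "some grain leaps": 1+1+1 = 3 (expected 5)
Line 2: "milk carelessly hesitates": 1+3+3 = 7 ✓
Line 3: "then behind one door": 1+2+1+1 = 5 ✓

Line 1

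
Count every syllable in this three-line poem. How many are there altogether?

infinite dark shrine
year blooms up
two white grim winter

13

Line 1: infinite(3) + dark(1) + shrine(1) = 5
Line 2: year(1) + blooms(1) + up(1) = 3
Line 3: two(1) + white(1) + grim(1) + winter(2) = 5
Total: 5 + 3 + 5 = 13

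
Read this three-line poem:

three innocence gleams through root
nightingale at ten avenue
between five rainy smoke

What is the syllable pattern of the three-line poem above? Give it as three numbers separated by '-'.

7-8-6

Line 1: three(1) + innocence(3) + gleams(1) + through(1) + root(1) = 7
Line 2: nightingale(3) + at(1) + ten(1) + avenue(3) = 8
Line 3: between(2) + five(1) + rainy(2) + smoke(1) = 6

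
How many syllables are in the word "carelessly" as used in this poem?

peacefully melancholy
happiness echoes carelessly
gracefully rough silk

"carelessly" has 3 syllables.

3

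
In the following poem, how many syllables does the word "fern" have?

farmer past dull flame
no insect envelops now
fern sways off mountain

1

"fern" has 1 syllable.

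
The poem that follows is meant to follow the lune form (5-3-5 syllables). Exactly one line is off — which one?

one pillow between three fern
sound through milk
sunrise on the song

Line 1: one(1) + pillow(2) + between(2) + three(1) + fern(1) = 7 (expected 5)
Line 2: sound(1) + through(1) + milk(1) = 3 ✓
Line 3: sunrise(2) + on(1) + the(1) + song(1) = 5 ✓

Line 1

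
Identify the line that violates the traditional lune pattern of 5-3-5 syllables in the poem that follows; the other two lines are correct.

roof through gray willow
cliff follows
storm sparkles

The third line

Line 1: roof(1) + through(1) + gray(1) + willow(2) = 5 ✓
Line 2: cliff(1) + follows(2) = 3 ✓
Line 3: storm(1) + sparkles(2) = 3 (expected 5)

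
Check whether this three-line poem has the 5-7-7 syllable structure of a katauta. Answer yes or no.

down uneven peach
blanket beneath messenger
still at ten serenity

Yes

Line 1: down(1) + uneven(3) + peach(1) = 5 ✓
Line 2: blanket(2) + beneath(2) + messenger(3) = 7 ✓
Line 3: still(1) + at(1) + ten(1) + serenity(4) = 7 ✓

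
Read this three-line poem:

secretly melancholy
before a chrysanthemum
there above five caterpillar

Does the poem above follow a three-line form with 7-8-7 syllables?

No

Line 1: secretly (3), melancholy (4) → 7 ✓
Line 2: before (2), a (1), chrysanthemum (4) → 7 (expected 8)
Line 3: there (1), above (2), five (1), caterpillar (4) → 8 (expected 7)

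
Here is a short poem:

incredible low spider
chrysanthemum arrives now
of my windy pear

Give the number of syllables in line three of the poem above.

Line three: of (1), my (1), windy (2), pear (1) → 5

5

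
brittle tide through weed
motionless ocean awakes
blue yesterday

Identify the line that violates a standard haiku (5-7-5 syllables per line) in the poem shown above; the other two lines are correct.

Line 1: "brittle tide through weed": 2+1+1+1 = 5 ✓
Line 2: "motionless ocean awakes": 3+2+2 = 7 ✓
Line 3: "blue yesterday": 1+3 = 4 (expected 5)

The third line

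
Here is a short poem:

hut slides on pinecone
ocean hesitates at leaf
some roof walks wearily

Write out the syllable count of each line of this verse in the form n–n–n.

Line 1: hut (1), slides (1), on (1), pinecone (2) → 5
Line 2: ocean (2), hesitates (3), at (1), leaf (1) → 7
Line 3: some (1), roof (1), walks (1), wearily (3) → 6

5–7–6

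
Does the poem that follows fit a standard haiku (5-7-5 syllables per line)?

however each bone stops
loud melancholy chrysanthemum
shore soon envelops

No

Line 1: "however each bone stops": 3+1+1+1 = 6 (expected 5)
Line 2: "loud melancholy chrysanthemum": 1+4+4 = 9 (expected 7)
Line 3: "shore soon envelops": 1+1+3 = 5 ✓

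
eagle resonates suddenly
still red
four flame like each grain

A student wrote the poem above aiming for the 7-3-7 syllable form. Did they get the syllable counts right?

Line 1: "eagle resonates suddenly": 2+3+3 = 8 (expected 7)
Line 2: "still red": 1+1 = 2 (expected 3)
Line 3: "four flame like each grain": 1+1+1+1+1 = 5 (expected 7)

No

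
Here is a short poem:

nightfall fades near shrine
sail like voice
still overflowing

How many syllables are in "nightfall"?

2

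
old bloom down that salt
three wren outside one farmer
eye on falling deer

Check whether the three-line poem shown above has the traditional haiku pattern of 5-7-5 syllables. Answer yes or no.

Yes

Line 1: old(1) + bloom(1) + down(1) + that(1) + salt(1) = 5 ✓
Line 2: three(1) + wren(1) + outside(2) + one(1) + farmer(2) = 7 ✓
Line 3: eye(1) + on(1) + falling(2) + deer(1) = 5 ✓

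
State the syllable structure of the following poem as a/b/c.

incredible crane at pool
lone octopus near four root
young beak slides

7/7/3

Line 1: incredible (4), crane (1), at (1), pool (1) → 7
Line 2: lone (1), octopus (3), near (1), four (1), root (1) → 7
Line 3: young (1), beak (1), slides (1) → 3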